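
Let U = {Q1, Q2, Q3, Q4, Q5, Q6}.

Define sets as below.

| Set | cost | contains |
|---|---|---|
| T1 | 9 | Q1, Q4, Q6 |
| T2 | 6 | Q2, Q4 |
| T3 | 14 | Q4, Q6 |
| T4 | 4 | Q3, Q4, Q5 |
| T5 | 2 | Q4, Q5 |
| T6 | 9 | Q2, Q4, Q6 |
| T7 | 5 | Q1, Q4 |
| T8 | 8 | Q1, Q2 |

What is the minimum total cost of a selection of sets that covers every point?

T4, T6, T7 together cover every point (T4 ∪ T6 ∪ T7 = {Q1, Q2, Q3, Q4, Q5, Q6}); total cost 4 + 9 + 5 = 18.
The greedy pick T5, T4, T8, T1 costs 23; no covering selection beats 18.

18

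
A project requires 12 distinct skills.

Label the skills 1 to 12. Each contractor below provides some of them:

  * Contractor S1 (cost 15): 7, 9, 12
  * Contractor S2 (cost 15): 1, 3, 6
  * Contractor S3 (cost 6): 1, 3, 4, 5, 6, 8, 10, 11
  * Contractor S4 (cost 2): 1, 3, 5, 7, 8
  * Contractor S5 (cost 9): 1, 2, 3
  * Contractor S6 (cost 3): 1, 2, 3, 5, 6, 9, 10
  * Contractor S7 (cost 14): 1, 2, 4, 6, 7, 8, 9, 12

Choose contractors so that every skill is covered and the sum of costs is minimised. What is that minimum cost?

20

S3, S7 together cover every skill (S3 ∪ S7 = {1, 2, 3, 4, 5, 6, 7, 8, 9, 10, 11, 12}); total cost 6 + 14 = 20.
The greedy pick S4, S6, S3, S7 costs 25; no covering selection beats 20.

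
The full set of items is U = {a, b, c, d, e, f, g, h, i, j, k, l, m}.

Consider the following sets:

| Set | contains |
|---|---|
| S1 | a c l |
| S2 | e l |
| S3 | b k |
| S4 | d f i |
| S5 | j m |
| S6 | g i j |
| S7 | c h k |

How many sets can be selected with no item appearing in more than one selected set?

S2, S3, S4, S5 are pairwise disjoint (S2={e,l}; S3={b,k}; S4={d,f,i}; S5={j,m}).
Every remaining set overlaps one of these, and no 5 of the listed sets are pairwise disjoint, so 4 is the maximum.

4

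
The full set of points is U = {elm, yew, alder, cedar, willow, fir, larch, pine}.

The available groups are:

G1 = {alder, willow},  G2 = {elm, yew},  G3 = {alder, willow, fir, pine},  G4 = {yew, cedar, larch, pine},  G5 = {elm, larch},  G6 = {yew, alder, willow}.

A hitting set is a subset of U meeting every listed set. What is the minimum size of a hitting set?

3

H = {elm, alder, larch} meets every group (each contains at least one member of H), and |H| = 3.
No choice of 2 points meets every group, so 3 is the minimum.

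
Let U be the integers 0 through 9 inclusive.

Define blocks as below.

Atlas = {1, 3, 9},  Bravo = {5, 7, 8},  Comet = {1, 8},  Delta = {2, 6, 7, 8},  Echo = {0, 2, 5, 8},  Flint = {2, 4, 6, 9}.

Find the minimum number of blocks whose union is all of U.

Atlas and Delta and Echo and Flint together: Atlas ∪ Delta ∪ Echo ∪ Flint = {0, 1, 2, 3, 4, 5, 6, 7, 8, 9} — every element is covered.
No 3 of the 6 blocks cover everything (all 20 combinations miss at least one element), so 4 is optimal.

4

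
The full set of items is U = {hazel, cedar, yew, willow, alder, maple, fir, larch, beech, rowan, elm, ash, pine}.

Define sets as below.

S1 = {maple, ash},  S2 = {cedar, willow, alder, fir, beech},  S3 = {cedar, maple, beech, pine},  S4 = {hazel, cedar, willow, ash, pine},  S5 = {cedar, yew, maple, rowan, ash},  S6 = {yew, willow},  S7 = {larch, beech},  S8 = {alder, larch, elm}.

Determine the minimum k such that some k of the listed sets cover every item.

4

S2 and S4 and S5 and S8 together: S2 ∪ S4 ∪ S5 ∪ S8 = {hazel, cedar, yew, willow, alder, maple, fir, larch, beech, rowan, elm, ash, pine} — every item is covered.
Only S4 contains hazel, so S4 is forced; the remaining 8 items need at least 3 more sets (each remaining set adds at most 3) — so at least 4 sets are needed, and 4 is optimal.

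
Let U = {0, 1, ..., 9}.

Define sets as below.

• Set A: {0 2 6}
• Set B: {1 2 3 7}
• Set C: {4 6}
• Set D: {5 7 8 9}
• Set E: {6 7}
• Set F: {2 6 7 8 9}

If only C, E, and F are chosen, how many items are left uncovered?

4

Union of C, E, F = {2, 4, 6, 7, 8, 9}.
Not covered: 0, 1, 3, 5 — 4 items.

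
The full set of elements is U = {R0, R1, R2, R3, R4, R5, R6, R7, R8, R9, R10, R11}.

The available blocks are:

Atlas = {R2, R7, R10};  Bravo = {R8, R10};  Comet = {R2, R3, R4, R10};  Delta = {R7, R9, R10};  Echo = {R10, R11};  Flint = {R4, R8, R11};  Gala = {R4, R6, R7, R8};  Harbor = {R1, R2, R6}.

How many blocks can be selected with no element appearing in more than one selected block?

3

Delta, Flint, Harbor are pairwise disjoint (Delta={R7,R9,R10}; Flint={R4,R8,R11}; Harbor={R1,R2,R6}).
Every remaining block overlaps one of these, and no 4 of the listed blocks are pairwise disjoint, so 3 is the maximum.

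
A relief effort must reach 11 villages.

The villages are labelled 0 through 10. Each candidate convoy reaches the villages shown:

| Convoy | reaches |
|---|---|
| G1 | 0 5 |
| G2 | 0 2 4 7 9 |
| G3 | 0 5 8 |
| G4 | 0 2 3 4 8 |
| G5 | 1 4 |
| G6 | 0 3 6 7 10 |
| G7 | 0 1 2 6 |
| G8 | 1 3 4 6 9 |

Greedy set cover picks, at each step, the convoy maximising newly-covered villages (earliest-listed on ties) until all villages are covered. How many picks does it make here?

4

Greedy: pick G2 (covers 5 new) → pick G6 (covers 3 new) → pick G3 (covers 2 new) → pick G5 (covers 1 new). Total picks: 4.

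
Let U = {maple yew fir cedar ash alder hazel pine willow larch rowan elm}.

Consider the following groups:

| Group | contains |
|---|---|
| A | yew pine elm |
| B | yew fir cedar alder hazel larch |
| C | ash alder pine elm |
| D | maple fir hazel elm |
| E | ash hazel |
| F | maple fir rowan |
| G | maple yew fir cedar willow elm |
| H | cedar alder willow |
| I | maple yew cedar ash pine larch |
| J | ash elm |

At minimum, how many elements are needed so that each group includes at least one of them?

4

Take T = {maple, yew, ash, alder}. Each listed group contains at least one of these, so T is a hitting set of size 4.
The groups A, E, F, H are pairwise disjoint, so any hitting set needs a separate element for each — at least 4. Hence 4 is optimal.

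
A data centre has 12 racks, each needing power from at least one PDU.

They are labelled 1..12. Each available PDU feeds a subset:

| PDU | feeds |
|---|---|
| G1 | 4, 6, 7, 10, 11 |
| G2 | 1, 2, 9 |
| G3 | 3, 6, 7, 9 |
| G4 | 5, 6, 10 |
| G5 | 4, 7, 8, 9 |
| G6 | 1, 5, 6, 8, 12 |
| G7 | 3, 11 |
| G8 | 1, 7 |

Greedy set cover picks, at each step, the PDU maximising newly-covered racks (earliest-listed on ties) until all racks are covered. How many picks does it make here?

4

Greedy: pick G1 (covers 5 new) → pick G6 (covers 4 new) → pick G2 (covers 2 new) → pick G3 (covers 1 new). Total picks: 4.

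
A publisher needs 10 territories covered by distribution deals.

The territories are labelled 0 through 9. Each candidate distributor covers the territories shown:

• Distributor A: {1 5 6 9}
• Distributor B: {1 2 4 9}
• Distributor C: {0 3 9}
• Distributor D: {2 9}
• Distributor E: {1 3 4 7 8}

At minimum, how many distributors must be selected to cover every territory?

4

A and B and C and E together: A ∪ B ∪ C ∪ E = {0, 1, 2, 3, 4, 5, 6, 7, 8, 9} — every territory is covered.
No 3 of the 5 distributors cover everything (all 10 combinations miss at least one territory), so 4 is optimal.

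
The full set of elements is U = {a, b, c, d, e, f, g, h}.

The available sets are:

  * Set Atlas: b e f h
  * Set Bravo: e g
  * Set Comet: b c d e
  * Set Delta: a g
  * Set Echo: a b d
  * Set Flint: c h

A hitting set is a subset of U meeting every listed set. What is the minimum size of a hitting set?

3

The 3 elements {b, g, h} hit every set.
The sets Bravo, Echo, Flint are pairwise disjoint, so any hitting set needs a separate element for each — at least 3. Hence 3 is optimal.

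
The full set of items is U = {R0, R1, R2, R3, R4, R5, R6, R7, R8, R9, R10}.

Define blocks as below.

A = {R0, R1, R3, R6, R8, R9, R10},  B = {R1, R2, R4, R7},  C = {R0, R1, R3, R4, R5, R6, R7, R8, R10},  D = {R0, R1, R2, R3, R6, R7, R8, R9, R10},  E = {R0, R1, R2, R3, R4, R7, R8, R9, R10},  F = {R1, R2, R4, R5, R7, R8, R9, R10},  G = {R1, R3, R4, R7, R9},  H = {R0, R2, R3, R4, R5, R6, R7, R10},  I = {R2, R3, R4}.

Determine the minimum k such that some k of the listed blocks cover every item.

Take {E, H}. Their union is {R0, R1, R2, R3, R4, R5, R6, R7, R8, R9, R10}, which is all 11 items.
No single block has all 11 items (the largest, C, has 9), so 2 is optimal.

2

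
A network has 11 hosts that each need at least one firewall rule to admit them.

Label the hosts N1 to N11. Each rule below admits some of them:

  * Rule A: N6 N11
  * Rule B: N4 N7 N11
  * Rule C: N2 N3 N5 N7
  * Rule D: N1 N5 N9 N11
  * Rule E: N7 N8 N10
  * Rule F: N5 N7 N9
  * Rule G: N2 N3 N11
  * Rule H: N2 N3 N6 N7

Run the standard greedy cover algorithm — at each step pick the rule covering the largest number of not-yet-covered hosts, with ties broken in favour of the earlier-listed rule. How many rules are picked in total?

Greedy: pick C (covers 4 new) → pick D (covers 3 new) → pick E (covers 2 new) → pick A (covers 1 new) → pick B (covers 1 new). Total picks: 5.
(The true minimum cover uses only 4 rules, so greedy is not optimal here.)

5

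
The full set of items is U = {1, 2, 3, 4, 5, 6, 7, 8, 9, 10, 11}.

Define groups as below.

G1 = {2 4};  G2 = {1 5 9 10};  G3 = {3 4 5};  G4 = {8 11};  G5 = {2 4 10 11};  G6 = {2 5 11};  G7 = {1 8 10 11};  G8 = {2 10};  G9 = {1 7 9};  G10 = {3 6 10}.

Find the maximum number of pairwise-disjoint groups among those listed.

G3, G4, G8, G9 are pairwise disjoint (G3={3,4,5}; G4={8,11}; G8={2,10}; G9={1,7,9}).
Every remaining group overlaps one of these, and no 5 of the listed groups are pairwise disjoint, so 4 is the maximum.

4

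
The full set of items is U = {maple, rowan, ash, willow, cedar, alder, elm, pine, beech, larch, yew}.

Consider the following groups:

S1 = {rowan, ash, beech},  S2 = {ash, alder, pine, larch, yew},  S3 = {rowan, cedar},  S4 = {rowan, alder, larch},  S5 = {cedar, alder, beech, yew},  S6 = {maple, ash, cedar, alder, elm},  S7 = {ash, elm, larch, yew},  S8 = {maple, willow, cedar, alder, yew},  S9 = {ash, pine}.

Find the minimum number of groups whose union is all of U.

S1 and S7 and S8 and S9 together: S1 ∪ S7 ∪ S8 ∪ S9 = {maple, rowan, ash, willow, cedar, alder, elm, pine, beech, larch, yew} — every item is covered.
No 3 of the 9 groups cover everything (all 84 combinations miss at least one item), so 4 is optimal.

4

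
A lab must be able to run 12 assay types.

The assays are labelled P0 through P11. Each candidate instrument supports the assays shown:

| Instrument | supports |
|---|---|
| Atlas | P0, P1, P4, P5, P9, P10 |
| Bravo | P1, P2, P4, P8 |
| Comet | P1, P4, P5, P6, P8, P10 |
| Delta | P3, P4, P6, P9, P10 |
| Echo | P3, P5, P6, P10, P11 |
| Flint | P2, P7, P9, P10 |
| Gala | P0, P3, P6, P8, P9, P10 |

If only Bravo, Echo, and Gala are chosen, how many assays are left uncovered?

1

Union of Bravo, Echo, Gala = {P0, P1, P2, P3, P4, P5, P6, P8, P9, P10, P11}.
Not covered: P7 — 1 assay.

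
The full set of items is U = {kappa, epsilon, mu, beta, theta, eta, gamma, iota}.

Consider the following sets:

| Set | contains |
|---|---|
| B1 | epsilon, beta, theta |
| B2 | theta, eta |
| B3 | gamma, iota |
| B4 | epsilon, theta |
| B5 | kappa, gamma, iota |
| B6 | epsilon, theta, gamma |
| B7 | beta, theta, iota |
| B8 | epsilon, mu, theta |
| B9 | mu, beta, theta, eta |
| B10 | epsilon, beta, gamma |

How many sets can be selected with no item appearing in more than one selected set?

2

B5, B8 are pairwise disjoint (B5={kappa,gamma,iota}; B8={epsilon,mu,theta}).
Every remaining set overlaps one of these, and no 3 of the listed sets are pairwise disjoint, so 2 is the maximum.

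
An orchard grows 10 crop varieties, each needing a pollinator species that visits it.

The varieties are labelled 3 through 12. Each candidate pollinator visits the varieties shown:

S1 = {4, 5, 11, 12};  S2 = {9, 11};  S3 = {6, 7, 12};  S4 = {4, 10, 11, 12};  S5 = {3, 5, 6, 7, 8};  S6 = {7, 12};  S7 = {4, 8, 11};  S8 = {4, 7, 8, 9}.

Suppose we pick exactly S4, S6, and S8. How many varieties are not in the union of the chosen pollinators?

Union of S4, S6, S8 = {4, 7, 8, 9, 10, 11, 12}.
Not covered: 3, 5, 6 — 3 varieties.

3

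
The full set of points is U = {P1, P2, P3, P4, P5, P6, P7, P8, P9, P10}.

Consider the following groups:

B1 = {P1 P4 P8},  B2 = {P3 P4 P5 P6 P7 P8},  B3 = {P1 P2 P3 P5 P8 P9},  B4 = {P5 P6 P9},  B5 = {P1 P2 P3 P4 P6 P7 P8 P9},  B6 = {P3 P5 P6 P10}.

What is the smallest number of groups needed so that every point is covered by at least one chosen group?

2

B5 and B6 cover everything between them: the union {P1, P2, P3, P4, P5, P6, P7, P8, P9, P10} is all of U.
No single group has all 10 points (the largest, B5, has 8), so 2 is optimal.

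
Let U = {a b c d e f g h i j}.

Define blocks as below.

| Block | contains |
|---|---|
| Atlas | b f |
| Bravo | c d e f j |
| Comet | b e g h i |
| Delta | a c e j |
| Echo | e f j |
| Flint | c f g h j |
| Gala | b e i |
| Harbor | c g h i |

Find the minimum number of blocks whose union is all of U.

Bravo and Comet and Delta together: Bravo ∪ Comet ∪ Delta = {a, b, c, d, e, f, g, h, i, j} — every point is covered.
Only Delta contains a, so Delta is forced; the remaining 6 points need at least 2 more blocks (each remaining block adds at most 4) — so at least 3 blocks are needed, and 3 is optimal.

3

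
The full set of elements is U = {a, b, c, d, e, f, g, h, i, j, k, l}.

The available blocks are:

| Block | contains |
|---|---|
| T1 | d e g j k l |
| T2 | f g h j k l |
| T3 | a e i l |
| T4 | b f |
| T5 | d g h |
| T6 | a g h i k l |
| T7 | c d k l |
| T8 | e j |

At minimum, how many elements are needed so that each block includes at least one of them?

4

T = {b, h, j, l} meets every block (each contains at least one member of T), and |T| = 4.
No choice of 3 elements meets every block, so 4 is the minimum.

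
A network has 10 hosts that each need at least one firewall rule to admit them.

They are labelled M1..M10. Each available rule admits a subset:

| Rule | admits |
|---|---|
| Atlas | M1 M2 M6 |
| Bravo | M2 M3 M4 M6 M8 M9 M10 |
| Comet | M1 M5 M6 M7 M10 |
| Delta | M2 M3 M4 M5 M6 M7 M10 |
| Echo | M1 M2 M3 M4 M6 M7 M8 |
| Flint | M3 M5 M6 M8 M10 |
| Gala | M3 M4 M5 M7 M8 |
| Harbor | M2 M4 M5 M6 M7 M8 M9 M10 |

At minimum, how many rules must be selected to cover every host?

2

Bravo and Comet together: Bravo ∪ Comet = {M1, M2, M3, M4, M5, M6, M7, M8, M9, M10} — every host is covered.
No single rule has all 10 hosts (the largest, Harbor, has 8), so 2 is optimal.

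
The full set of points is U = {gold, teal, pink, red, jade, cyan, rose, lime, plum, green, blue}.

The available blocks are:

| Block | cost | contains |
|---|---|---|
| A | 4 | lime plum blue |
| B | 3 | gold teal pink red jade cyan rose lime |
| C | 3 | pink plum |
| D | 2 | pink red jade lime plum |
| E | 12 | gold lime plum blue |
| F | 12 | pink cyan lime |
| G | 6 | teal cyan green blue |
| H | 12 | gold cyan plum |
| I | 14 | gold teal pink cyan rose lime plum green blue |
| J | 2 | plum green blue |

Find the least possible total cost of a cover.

B, J together cover every point (B ∪ J = {gold, teal, pink, red, jade, cyan, rose, lime, plum, green, blue}); total cost 3 + 2 = 5.
No covering selection has total cost below 5.

5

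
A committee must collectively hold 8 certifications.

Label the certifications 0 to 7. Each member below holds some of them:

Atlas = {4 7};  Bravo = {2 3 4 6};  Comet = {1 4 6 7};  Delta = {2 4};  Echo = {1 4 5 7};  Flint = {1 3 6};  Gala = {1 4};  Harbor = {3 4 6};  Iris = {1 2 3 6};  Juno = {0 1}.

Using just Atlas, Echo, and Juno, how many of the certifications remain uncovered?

Union of Atlas, Echo, Juno = {0, 1, 4, 5, 7}.
Not covered: 2, 3, 6 — 3 certifications.

3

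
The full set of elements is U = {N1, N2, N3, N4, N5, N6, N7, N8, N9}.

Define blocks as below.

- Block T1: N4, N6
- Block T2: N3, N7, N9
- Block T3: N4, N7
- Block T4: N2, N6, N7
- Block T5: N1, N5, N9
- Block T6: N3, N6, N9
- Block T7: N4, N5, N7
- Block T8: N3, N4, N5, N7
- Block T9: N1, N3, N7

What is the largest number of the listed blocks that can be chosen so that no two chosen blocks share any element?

2

T4, T5 are pairwise disjoint (T4={N2,N6,N7}; T5={N1,N5,N9}).
Every remaining block overlaps one of these, and no 3 of the listed blocks are pairwise disjoint, so 2 is the maximum.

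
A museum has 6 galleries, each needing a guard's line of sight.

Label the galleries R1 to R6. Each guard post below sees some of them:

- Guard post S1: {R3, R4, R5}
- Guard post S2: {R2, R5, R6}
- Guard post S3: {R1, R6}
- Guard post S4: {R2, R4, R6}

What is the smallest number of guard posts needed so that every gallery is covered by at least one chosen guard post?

S1 and S3 and S4 together: S1 ∪ S3 ∪ S4 = {R1, R2, R3, R4, R5, R6} — every gallery is covered.
Only S3 contains R1, so S3 is forced; the remaining 4 galleries need at least 2 more guard posts (each remaining guard post adds at most 3) — so at least 3 guard posts are needed, and 3 is optimal.

3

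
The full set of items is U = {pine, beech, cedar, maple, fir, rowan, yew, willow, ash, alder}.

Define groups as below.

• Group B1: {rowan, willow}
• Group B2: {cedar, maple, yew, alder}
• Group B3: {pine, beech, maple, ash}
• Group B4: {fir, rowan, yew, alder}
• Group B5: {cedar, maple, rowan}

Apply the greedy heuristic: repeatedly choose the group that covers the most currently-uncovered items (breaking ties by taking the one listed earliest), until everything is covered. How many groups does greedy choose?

Greedy: pick B2 (covers 4 new) → pick B3 (covers 3 new) → pick B1 (covers 2 new) → pick B4 (covers 1 new). Total picks: 4.

4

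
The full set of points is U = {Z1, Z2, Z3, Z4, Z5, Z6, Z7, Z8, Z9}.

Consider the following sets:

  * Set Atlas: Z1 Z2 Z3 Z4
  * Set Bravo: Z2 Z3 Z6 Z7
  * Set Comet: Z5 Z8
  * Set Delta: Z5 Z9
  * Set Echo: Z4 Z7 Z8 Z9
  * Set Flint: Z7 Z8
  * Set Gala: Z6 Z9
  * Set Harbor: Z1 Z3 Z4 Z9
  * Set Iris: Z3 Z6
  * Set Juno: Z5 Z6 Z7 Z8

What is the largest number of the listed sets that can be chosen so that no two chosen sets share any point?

3

Atlas, Comet, Gala are pairwise disjoint (Atlas={Z1,Z2,Z3,Z4}; Comet={Z5,Z8}; Gala={Z6,Z9}).
Every remaining set overlaps one of these, and no 4 of the listed sets are pairwise disjoint, so 3 is the maximum.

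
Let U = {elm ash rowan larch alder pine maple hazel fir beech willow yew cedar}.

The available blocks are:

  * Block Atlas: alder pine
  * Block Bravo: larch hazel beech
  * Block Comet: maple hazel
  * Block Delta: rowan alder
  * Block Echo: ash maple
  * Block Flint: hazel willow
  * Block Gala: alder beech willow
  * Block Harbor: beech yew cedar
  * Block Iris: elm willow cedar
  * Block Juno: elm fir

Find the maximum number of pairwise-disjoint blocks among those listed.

5

Atlas, Echo, Flint, Harbor, Juno are pairwise disjoint (Atlas={alder,pine}; Echo={ash,maple}; Flint={hazel,willow}; Harbor={beech,yew,cedar}; Juno={elm,fir}).
Every remaining block overlaps one of these, and no 6 of the listed blocks are pairwise disjoint, so 5 is the maximum.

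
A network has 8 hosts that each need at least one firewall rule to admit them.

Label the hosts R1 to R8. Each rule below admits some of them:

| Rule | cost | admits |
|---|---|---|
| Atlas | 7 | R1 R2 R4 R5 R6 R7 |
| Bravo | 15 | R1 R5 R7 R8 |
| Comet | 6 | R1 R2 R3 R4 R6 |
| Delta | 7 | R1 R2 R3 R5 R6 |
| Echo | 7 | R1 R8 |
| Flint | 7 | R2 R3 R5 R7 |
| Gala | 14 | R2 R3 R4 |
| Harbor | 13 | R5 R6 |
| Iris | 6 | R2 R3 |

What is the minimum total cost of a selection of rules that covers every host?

Comet, Echo, Flint together cover every host (Comet ∪ Echo ∪ Flint = {R1, R2, R3, R4, R5, R6, R7, R8}); total cost 6 + 7 + 7 = 20.
No covering selection has total cost below 20.

20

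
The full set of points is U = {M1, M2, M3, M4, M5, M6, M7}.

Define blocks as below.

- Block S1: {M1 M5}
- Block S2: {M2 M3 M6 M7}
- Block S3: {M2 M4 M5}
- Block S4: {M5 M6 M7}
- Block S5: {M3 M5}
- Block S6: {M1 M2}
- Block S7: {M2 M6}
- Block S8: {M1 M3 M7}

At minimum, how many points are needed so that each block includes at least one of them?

Take H = {M1, M5, M6}. Each listed block contains at least one of these, so H is a hitting set of size 3.
No choice of 2 points meets every block, so 3 is the minimum.

3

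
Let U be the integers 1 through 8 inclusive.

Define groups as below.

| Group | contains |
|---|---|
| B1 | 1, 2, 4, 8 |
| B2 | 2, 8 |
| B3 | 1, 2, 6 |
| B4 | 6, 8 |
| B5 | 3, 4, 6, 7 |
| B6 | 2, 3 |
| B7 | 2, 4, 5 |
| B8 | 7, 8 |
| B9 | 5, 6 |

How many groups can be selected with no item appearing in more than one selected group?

B6, B8, B9 are pairwise disjoint (B6={2,3}; B8={7,8}; B9={5,6}).
Every remaining group overlaps one of these, and no 4 of the listed groups are pairwise disjoint, so 3 is the maximum.

3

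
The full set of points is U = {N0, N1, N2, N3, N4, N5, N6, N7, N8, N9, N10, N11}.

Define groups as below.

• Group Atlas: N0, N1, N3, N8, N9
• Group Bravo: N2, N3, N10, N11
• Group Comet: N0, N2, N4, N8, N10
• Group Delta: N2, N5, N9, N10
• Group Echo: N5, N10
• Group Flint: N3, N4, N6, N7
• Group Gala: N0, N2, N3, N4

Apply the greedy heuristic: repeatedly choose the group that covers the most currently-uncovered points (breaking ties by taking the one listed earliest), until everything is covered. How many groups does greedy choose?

Greedy: pick Atlas (covers 5 new) → pick Bravo (covers 3 new) → pick Flint (covers 3 new) → pick Delta (covers 1 new). Total picks: 4.

4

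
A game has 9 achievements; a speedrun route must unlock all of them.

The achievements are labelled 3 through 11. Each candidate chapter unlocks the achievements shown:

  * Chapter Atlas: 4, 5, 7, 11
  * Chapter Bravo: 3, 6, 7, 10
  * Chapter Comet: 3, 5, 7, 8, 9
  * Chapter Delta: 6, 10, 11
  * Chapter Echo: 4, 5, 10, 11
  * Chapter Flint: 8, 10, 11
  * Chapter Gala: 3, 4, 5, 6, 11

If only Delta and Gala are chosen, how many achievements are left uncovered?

3

Union of Delta, Gala = {3, 4, 5, 6, 10, 11}.
Not covered: 7, 8, 9 — 3 achievements.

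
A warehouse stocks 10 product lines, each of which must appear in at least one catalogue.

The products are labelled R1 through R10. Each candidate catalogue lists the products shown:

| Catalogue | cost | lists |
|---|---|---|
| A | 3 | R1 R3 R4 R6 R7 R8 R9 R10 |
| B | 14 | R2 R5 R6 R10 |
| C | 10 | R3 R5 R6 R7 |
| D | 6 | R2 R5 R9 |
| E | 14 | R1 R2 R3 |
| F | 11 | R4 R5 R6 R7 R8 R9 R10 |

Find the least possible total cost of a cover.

9

A, D together cover every product (A ∪ D = {R1, R2, R3, R4, R5, R6, R7, R8, R9, R10}); total cost 3 + 6 = 9.
No covering selection has total cost below 9.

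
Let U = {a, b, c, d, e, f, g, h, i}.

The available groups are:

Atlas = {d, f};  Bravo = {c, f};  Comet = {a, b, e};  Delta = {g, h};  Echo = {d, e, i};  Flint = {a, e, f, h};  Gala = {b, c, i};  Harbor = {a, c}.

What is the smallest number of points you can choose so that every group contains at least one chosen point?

The 4 points {b, c, d, h} hit every group.
No choice of 3 points meets every group, so 4 is the minimum.

4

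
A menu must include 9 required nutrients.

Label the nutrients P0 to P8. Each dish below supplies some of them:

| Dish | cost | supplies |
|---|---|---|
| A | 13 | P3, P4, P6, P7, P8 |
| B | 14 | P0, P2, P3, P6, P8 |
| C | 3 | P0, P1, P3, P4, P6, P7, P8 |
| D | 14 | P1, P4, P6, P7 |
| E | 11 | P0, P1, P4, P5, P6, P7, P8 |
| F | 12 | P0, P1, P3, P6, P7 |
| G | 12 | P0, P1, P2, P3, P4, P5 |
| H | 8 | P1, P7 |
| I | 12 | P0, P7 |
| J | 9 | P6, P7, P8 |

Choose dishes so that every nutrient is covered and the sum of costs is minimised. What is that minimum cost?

15

C, G together cover every nutrient (C ∪ G = {P0, P1, P2, P3, P4, P5, P6, P7, P8}); total cost 3 + 12 = 15.
No covering selection has total cost below 15.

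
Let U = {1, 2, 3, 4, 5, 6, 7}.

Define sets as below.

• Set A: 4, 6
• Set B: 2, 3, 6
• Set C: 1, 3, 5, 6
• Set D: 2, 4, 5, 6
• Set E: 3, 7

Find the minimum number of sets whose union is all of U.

3

C, D, and E cover everything between them: the union {1, 2, 3, 4, 5, 6, 7} is all of U.
Only C contains 1, so C is forced; the remaining 3 elements need at least 2 more sets (each remaining set adds at most 2) — so at least 3 sets are needed, and 3 is optimal.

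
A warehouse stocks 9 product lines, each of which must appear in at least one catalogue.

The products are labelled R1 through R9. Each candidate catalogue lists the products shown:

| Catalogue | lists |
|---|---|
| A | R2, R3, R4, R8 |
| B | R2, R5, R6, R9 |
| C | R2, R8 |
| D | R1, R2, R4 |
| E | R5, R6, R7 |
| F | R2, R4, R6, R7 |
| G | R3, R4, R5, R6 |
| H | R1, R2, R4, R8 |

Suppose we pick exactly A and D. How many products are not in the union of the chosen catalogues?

Union of A, D = {R1, R2, R3, R4, R8}.
Not covered: R5, R6, R7, R9 — 4 products.

4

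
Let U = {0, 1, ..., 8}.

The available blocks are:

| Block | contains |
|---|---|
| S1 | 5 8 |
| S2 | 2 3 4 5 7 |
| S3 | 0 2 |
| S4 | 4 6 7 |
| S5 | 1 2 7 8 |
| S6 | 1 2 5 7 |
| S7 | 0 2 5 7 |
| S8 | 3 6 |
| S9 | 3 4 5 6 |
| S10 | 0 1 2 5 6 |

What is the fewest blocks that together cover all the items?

Take {S2, S5, S10}. Their union is {0, 1, 2, 3, 4, 5, 6, 7, 8}, which is all 9 items.
No 2 of the 10 blocks cover everything (all 45 combinations miss at least one item), so 3 is optimal.

3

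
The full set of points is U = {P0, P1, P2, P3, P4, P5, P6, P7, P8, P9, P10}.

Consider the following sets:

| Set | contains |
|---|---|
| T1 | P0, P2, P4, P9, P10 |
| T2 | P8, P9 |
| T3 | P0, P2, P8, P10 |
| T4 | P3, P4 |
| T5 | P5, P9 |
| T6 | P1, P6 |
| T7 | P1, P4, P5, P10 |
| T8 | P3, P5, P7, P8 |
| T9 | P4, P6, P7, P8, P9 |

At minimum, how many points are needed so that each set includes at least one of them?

4

The 4 points {P0, P1, P3, P9} hit every set.
The sets T3, T4, T5, T6 are pairwise disjoint, so any hitting set needs a separate point for each — at least 4. Hence 4 is optimal.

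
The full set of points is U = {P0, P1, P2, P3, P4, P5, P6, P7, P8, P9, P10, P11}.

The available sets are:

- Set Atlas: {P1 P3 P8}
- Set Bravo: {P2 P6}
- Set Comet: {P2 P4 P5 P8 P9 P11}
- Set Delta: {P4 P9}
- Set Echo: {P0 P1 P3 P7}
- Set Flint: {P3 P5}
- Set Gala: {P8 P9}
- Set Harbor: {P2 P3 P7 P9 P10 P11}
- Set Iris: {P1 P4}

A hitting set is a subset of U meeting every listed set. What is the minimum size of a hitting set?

4

The 4 points {P1, P2, P3, P9} hit every set.
The sets Bravo, Flint, Gala, Iris are pairwise disjoint, so any hitting set needs a separate point for each — at least 4. Hence 4 is optimal.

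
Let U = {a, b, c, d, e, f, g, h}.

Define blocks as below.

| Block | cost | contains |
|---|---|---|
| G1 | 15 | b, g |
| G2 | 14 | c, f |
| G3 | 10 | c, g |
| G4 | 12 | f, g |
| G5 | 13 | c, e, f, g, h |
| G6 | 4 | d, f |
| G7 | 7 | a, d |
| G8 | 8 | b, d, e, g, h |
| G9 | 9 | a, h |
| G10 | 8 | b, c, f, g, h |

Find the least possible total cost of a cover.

G7, G8, G10 together cover every element (G7 ∪ G8 ∪ G10 = {a, b, c, d, e, f, g, h}); total cost 7 + 8 + 8 = 23.
The greedy pick G8, G6, G7, G10 costs 27; no covering selection beats 23.

23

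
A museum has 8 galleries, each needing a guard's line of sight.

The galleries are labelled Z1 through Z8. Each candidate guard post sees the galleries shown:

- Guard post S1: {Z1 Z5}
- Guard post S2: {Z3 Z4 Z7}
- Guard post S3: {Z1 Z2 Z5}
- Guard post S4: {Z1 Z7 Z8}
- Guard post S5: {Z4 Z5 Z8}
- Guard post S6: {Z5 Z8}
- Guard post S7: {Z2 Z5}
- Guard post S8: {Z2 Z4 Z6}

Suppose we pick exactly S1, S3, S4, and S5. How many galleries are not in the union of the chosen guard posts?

Union of S1, S3, S4, S5 = {Z1, Z2, Z4, Z5, Z7, Z8}.
Not covered: Z3, Z6 — 2 galleries.

2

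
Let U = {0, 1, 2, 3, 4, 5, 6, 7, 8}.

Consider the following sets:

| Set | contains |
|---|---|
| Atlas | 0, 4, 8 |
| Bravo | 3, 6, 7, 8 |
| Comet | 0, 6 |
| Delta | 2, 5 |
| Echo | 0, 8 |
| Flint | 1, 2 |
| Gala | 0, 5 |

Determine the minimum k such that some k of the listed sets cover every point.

Atlas and Bravo and Delta and Flint together: Atlas ∪ Bravo ∪ Delta ∪ Flint = {0, 1, 2, 3, 4, 5, 6, 7, 8} — every point is covered.
Only Bravo contains 3, so Bravo is forced; the remaining 5 points need at least 3 more sets (each remaining set adds at most 2) — so at least 4 sets are needed, and 4 is optimal.

4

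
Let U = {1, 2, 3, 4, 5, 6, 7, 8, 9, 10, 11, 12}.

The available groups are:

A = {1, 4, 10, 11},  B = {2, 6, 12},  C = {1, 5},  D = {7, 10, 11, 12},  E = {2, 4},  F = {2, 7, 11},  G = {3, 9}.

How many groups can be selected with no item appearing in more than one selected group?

4

C, D, E, G are pairwise disjoint (C={1,5}; D={7,10,11,12}; E={2,4}; G={3,9}).
Every remaining group overlaps one of these, and no 5 of the listed groups are pairwise disjoint, so 4 is the maximum.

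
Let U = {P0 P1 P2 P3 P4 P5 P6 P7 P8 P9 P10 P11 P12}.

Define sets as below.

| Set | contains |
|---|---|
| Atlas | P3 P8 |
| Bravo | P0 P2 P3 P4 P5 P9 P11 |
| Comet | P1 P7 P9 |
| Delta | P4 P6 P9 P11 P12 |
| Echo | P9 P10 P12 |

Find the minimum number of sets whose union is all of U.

5

Atlas, Bravo, Comet, Delta, and Echo cover everything between them: the union {P0, P1, P2, P3, P4, P5, P6, P7, P8, P9, P10, P11, P12} is all of U.
No 4 of the 5 sets cover everything (all 5 combinations miss at least one item), so 5 is optimal.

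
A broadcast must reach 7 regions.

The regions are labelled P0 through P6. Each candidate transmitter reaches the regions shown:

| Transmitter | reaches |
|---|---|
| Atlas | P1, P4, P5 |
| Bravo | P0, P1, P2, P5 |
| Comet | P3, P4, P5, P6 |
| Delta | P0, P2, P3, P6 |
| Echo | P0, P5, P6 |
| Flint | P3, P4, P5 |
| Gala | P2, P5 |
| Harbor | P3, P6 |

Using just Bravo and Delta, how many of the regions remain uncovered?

1

Union of Bravo, Delta = {P0, P1, P2, P3, P5, P6}.
Not covered: P4 — 1 region.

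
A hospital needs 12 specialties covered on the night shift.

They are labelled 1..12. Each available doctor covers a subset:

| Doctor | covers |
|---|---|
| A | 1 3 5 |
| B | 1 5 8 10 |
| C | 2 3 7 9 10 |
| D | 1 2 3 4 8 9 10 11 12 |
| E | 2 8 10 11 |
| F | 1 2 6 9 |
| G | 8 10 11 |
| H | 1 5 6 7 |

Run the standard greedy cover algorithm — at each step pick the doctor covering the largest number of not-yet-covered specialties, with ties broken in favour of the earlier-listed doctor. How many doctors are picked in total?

2

Greedy: pick D (covers 9 new) → pick H (covers 3 new). Total picks: 2.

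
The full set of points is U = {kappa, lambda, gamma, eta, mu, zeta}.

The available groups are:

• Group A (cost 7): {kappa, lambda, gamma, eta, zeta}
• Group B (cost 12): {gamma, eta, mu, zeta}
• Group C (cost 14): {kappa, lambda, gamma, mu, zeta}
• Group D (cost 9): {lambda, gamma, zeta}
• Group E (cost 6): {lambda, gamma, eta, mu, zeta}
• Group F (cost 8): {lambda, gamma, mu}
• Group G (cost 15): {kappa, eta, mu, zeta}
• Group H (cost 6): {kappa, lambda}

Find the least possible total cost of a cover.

12

E, H together cover every point (E ∪ H = {kappa, lambda, gamma, eta, mu, zeta}); total cost 6 + 6 = 12.
No covering selection has total cost below 12.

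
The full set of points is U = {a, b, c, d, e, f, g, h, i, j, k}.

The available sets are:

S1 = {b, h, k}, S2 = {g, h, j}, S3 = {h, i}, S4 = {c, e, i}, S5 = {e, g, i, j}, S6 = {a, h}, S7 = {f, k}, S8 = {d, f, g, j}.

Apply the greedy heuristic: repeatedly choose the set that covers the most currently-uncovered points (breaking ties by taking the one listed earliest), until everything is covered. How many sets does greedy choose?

Greedy: pick S5 (covers 4 new) → pick S1 (covers 3 new) → pick S8 (covers 2 new) → pick S4 (covers 1 new) → pick S6 (covers 1 new). Total picks: 5.
(The true minimum cover uses only 4 sets, so greedy is not optimal here.)

5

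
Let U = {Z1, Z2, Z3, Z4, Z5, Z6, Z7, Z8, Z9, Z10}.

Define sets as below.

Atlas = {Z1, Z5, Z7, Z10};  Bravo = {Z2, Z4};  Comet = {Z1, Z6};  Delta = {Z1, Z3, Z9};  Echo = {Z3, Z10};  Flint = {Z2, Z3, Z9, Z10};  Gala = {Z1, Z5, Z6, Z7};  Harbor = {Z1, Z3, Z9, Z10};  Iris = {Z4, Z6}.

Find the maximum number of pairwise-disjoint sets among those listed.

3

Bravo, Comet, Echo are pairwise disjoint (Bravo={Z2,Z4}; Comet={Z1,Z6}; Echo={Z3,Z10}).
Every remaining set overlaps one of these, and no 4 of the listed sets are pairwise disjoint, so 3 is the maximum.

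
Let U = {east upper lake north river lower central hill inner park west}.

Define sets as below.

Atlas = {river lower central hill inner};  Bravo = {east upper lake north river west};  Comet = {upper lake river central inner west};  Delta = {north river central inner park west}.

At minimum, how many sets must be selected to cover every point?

Take {Atlas, Bravo, Delta}. Their union is {east, upper, lake, north, river, lower, central, hill, inner, park, west}, which is all 11 points.
Only Bravo contains east, so Bravo is forced; the remaining 5 points need at least 2 more sets (each remaining set adds at most 4) — so at least 3 sets are needed, and 3 is optimal.

3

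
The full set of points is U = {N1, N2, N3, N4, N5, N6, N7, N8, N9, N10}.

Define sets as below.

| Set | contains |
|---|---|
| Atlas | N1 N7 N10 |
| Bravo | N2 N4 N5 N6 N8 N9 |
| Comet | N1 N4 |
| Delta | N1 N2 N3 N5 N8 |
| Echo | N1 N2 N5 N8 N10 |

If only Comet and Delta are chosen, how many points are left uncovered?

Union of Comet, Delta = {N1, N2, N3, N4, N5, N8}.
Not covered: N6, N7, N9, N10 — 4 points.

4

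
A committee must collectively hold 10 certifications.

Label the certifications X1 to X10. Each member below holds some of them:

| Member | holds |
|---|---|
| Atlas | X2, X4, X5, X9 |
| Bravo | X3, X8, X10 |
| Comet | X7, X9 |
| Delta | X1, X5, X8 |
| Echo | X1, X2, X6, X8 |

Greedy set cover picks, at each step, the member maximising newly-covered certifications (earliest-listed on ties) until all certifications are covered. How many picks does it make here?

Greedy: pick Atlas (covers 4 new) → pick Bravo (covers 3 new) → pick Echo (covers 2 new) → pick Comet (covers 1 new). Total picks: 4.

4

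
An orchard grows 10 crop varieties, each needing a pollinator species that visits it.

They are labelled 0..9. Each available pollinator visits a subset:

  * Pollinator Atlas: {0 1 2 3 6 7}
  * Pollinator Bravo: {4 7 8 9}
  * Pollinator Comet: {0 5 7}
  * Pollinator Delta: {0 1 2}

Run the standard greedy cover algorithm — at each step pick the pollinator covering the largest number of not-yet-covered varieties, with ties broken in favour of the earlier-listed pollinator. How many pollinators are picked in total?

3

Greedy: pick Atlas (covers 6 new) → pick Bravo (covers 3 new) → pick Comet (covers 1 new). Total picks: 3.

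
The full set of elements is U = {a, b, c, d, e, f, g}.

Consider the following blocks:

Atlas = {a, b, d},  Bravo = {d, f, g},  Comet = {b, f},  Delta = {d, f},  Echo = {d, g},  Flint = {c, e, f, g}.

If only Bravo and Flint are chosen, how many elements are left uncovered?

2

Union of Bravo, Flint = {c, d, e, f, g}.
Not covered: a, b — 2 elements.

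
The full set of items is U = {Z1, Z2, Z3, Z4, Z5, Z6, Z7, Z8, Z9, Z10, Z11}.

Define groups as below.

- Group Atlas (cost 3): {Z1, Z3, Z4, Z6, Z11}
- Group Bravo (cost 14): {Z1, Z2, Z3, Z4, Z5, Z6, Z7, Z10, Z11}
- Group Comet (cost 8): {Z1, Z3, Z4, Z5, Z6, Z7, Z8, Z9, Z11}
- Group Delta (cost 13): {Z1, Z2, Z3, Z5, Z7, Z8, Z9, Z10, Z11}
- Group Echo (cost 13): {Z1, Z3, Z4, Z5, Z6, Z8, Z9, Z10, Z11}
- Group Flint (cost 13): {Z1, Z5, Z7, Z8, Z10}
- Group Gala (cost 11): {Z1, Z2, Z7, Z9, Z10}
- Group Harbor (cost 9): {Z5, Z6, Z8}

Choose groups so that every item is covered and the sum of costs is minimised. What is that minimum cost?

16

Atlas, Delta together cover every item (Atlas ∪ Delta = {Z1, Z2, Z3, Z4, Z5, Z6, Z7, Z8, Z9, Z10, Z11}); total cost 3 + 13 = 16.
The greedy pick Atlas, Comet, Gala costs 22; no covering selection beats 16.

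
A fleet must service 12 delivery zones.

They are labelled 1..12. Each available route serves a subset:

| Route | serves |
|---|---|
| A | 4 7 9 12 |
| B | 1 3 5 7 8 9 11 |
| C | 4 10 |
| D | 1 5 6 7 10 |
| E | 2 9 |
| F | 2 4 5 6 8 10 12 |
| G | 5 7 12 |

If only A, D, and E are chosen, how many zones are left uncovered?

3

Union of A, D, E = {1, 2, 4, 5, 6, 7, 9, 10, 12}.
Not covered: 3, 8, 11 — 3 zones.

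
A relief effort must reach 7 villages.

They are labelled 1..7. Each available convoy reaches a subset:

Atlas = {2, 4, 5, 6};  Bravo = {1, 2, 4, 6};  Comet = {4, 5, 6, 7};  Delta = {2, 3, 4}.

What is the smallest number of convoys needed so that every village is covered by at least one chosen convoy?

Take {Bravo, Comet, Delta}. Their union is {1, 2, 3, 4, 5, 6, 7}, which is all 7 villages.
Only Bravo contains 1, so Bravo is forced; the remaining 3 villages need at least 2 more convoys (each remaining convoy adds at most 2) — so at least 3 convoys are needed, and 3 is optimal.

3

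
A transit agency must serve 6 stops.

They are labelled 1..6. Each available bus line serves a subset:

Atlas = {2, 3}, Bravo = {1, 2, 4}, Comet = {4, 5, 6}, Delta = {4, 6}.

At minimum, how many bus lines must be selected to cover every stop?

Take {Atlas, Bravo, Comet}. Their union is {1, 2, 3, 4, 5, 6}, which is all 6 stops.
Only Bravo contains 1, so Bravo is forced; the remaining 3 stops need at least 2 more bus lines (each remaining bus line adds at most 2) — so at least 3 bus lines are needed, and 3 is optimal.

3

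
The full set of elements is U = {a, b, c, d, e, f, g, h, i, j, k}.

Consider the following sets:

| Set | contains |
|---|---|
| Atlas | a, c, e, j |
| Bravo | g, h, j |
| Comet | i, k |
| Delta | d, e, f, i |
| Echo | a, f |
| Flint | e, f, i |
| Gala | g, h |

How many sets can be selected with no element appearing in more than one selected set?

Comet, Echo, Gala are pairwise disjoint (Comet={i,k}; Echo={a,f}; Gala={g,h}).
Every remaining set overlaps one of these, and no 4 of the listed sets are pairwise disjoint, so 3 is the maximum.

3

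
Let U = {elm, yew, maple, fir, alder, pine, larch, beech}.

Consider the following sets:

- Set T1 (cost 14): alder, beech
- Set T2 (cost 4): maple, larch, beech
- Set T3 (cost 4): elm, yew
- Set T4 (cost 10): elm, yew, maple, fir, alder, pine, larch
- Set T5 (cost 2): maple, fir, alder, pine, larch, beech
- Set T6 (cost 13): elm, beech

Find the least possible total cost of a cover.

T3, T5 together cover every point (T3 ∪ T5 = {elm, yew, maple, fir, alder, pine, larch, beech}); total cost 4 + 2 = 6.
No covering selection has total cost below 6.

6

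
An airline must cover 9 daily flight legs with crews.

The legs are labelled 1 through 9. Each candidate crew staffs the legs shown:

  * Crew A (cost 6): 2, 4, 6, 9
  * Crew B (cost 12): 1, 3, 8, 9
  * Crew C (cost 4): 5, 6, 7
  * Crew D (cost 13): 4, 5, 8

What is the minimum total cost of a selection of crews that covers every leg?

22

A, B, C together cover every leg (A ∪ B ∪ C = {1, 2, 3, 4, 5, 6, 7, 8, 9}); total cost 6 + 12 + 4 = 22.
No covering selection has total cost below 22.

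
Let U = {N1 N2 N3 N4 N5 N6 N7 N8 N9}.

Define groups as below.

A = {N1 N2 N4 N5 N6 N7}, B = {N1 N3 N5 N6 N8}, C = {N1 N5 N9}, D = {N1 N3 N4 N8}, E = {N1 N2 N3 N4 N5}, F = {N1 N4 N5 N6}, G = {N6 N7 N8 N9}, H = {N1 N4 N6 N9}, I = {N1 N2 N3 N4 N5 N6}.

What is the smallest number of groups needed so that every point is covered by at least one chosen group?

2

E and G together: E ∪ G = {N1, N2, N3, N4, N5, N6, N7, N8, N9} — every point is covered.
No single group has all 9 points (the largest, A, has 6), so 2 is optimal.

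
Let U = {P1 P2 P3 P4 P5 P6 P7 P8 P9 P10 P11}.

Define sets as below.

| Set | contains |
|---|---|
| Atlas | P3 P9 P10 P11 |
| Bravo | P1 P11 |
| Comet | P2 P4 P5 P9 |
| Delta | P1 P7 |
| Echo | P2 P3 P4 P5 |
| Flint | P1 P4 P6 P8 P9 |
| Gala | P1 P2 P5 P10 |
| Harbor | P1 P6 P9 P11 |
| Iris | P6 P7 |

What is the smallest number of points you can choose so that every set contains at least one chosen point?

The 4 points {P1, P3, P5, P7} hit every set.
No choice of 3 points meets every set, so 4 is the minimum.

4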